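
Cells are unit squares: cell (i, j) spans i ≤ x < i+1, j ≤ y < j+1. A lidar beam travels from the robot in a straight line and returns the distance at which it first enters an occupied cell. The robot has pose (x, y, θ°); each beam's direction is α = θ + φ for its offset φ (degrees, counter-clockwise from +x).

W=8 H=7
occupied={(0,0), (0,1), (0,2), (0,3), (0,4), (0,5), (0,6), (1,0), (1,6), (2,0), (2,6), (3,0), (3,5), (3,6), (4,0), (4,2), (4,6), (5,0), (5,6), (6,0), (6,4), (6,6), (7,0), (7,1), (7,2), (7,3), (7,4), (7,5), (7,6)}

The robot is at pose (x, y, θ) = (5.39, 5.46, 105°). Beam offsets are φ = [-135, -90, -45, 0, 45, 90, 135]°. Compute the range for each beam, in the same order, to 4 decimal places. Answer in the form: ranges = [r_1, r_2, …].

ranges = [0.9200, 1.6668, 0.6235, 0.5590, 1.0800, 1.4390, 5.1500]

beam 1: φ=-135°, α=330°
  d=(0.8660,-0.5000)  start (5,5)  tX=0.7044 tY=0.9200  stride 1/|dx|=1.1547 1/|dy|=2.0000
    cross x-line → (6,5), t=0.7044
    cross y-line → (6,4), t=0.9200 (wall)
  → r_1 = 0.9200
beam 2: φ=-90°, α=15°
  d=(0.9659,0.2588)  start (5,5)  tX=0.6315 tY=2.0864  stride 1/|dx|=1.0353 1/|dy|=3.8637
    cross x-line → (6,5), t=0.6315
    cross x-line → (7,5), t=1.6668 (wall)
  → r_2 = 1.6668
beam 3: φ=-45°, α=60°
  d=(0.5000,0.8660)  start (5,5)  tX=1.2200 tY=0.6235  stride 1/|dx|=2.0000 1/|dy|=1.1547
    cross y-line → (5,6), t=0.6235 (wall)
  → r_3 = 0.6235
beam 4: φ=0°, α=105°
  d=(-0.2588,0.9659)  start (5,5)  tX=1.5068 tY=0.5590  stride 1/|dx|=3.8637 1/|dy|=1.0353
    cross y-line → (5,6), t=0.5590 (wall)
  → r_4 = 0.5590
beam 5: φ=45°, α=150°
  d=(-0.8660,0.5000)  start (5,5)  tX=0.4503 tY=1.0800  stride 1/|dx|=1.1547 1/|dy|=2.0000
    cross x-line → (4,5), t=0.4503
    cross y-line → (4,6), t=1.0800 (wall)
  → r_5 = 1.0800
beam 6: φ=90°, α=195°
  d=(-0.9659,-0.2588)  start (5,5)  tX=0.4038 tY=1.7773  stride 1/|dx|=1.0353 1/|dy|=3.8637
    cross x-line → (4,5), t=0.4038
    cross x-line → (3,5), t=1.4390 (wall)
  → r_6 = 1.4390
beam 7: φ=135°, α=240°
  d=(-0.5000,-0.8660)  start (5,5)  tX=0.7800 tY=0.5312  stride 1/|dx|=2.0000 1/|dy|=1.1547
    cross y-line → (5,4), t=0.5312
    cross x-line → (4,4), t=0.7800
    cross y-line → (4,3), t=1.6859
    cross x-line → (3,3), t=2.7800
    cross y-line → (3,2), t=2.8406
    cross y-line → (3,1), t=3.9953
    cross x-line → (2,1), t=4.7800
    cross y-line → (2,0), t=5.1500 (wall)
  → r_7 = 5.1500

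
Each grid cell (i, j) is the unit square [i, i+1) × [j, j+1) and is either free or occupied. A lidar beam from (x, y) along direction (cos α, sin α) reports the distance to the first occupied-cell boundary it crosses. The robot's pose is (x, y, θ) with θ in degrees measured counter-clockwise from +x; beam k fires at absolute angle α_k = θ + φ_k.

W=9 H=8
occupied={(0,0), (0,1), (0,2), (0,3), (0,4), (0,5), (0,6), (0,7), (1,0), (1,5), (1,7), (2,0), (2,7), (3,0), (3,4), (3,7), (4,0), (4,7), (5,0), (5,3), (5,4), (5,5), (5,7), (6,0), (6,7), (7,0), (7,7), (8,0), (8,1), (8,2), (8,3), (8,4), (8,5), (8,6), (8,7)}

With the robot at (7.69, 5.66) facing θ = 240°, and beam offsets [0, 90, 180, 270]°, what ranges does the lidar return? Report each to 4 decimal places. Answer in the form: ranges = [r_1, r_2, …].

beam 1: φ=0°, α=240°
  direction (-0.5000, -0.8660); cell (7,5); t to first gridline: x 1.3800, y 0.7621 (then +2.0000 / +1.1547)
    (7,4) via y @ 0.7621
    (6,4) via x @ 1.3800
    (6,3) via y @ 1.9168
    (6,2) via y @ 3.0715
    (5,2) via x @ 3.3800
    (5,1) via y @ 4.2262
    (4,1) via x @ 5.3800
    (4,0) via y @ 5.3809  # hit
  → r_1 = 5.3809
beam 2: φ=90°, α=330°
  direction (0.8660, -0.5000); cell (7,5); t to first gridline: x 0.3580, y 1.3200 (then +1.1547 / +2.0000)
    (8,5) via x @ 0.3580  # hit
  → r_2 = 0.3580
beam 3: φ=180°, α=60°
  direction (0.5000, 0.8660); cell (7,5); t to first gridline: x 0.6200, y 0.3926 (then +2.0000 / +1.1547)
    (7,6) via y @ 0.3926
    (8,6) via x @ 0.6200  # hit
  → r_3 = 0.6200
beam 4: φ=270°, α=150°
  direction (-0.8660, 0.5000); cell (7,5); t to first gridline: x 0.7967, y 0.6800 (then +1.1547 / +2.0000)
    (7,6) via y @ 0.6800
    (6,6) via x @ 0.7967
    (5,6) via x @ 1.9514
    (5,7) via y @ 2.6800  # hit
  → r_4 = 2.6800

ranges = [5.3809, 0.3580, 0.6200, 2.6800]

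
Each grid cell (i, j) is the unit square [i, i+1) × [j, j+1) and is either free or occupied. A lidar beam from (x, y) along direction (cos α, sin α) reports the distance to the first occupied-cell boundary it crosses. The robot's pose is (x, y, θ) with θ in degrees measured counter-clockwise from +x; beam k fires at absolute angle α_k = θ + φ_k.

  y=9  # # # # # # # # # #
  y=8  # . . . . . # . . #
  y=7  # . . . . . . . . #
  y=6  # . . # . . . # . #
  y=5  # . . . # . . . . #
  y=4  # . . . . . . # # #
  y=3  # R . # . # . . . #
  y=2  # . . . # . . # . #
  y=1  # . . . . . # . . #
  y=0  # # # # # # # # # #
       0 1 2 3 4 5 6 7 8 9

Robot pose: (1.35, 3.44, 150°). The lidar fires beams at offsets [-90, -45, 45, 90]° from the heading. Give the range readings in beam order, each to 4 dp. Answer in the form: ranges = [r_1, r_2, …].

ranges = [3.3000, 1.3523, 0.3623, 0.7000]

beam 1: φ=-90°, α=60°
  dir = (cos 60°, sin 60°) = (0.5000, 0.8660); from cell (1,3)
  next x-line at t=1.3000, next y-line at t=0.6466; Δt_x=2.0000, Δt_y=1.1547
    y: enter (1,4) at t=0.6466
    x: enter (2,4) at t=1.3000
    y: enter (2,5) at t=1.8013
    y: enter (2,6) at t=2.9560
    x: enter (3,6) at t=3.3000 ← occupied
  → r_1 = 3.3000
beam 2: φ=-45°, α=105°
  dir = (cos 105°, sin 105°) = (-0.2588, 0.9659); from cell (1,3)
  next x-line at t=1.3523, next y-line at t=0.5798; Δt_x=3.8637, Δt_y=1.0353
    y: enter (1,4) at t=0.5798
    x: enter (0,4) at t=1.3523 ← occupied
  → r_2 = 1.3523
beam 3: φ=45°, α=195°
  dir = (cos 195°, sin 195°) = (-0.9659, -0.2588); from cell (1,3)
  next x-line at t=0.3623, next y-line at t=1.7000; Δt_x=1.0353, Δt_y=3.8637
    x: enter (0,3) at t=0.3623 ← occupied
  → r_3 = 0.3623
beam 4: φ=90°, α=240°
  dir = (cos 240°, sin 240°) = (-0.5000, -0.8660); from cell (1,3)
  next x-line at t=0.7000, next y-line at t=0.5081; Δt_x=2.0000, Δt_y=1.1547
    y: enter (1,2) at t=0.5081
    x: enter (0,2) at t=0.7000 ← occupied
  → r_4 = 0.7000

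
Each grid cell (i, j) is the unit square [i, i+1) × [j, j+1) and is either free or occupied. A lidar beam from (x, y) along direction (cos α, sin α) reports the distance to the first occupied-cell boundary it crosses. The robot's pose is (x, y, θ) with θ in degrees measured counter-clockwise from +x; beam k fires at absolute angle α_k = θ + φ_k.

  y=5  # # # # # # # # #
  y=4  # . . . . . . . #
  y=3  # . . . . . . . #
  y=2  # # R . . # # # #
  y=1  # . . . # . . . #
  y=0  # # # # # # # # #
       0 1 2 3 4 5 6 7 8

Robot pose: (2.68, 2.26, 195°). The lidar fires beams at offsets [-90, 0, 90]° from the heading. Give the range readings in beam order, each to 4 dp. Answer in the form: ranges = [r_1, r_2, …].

ranges = [2.8367, 0.7040, 1.3044]

beam 1: φ=-90°, α=105°
  d=(-0.2588,0.9659)  start (2,2)  tX=2.6273 tY=0.7661  stride 1/|dx|=3.8637 1/|dy|=1.0353
    cross y-line → (2,3), t=0.7661
    cross y-line → (2,4), t=1.8014
    cross x-line → (1,4), t=2.6273
    cross y-line → (1,5), t=2.8367 (wall)
  → r_1 = 2.8367
beam 2: φ=0°, α=195°
  d=(-0.9659,-0.2588)  start (2,2)  tX=0.7040 tY=1.0046  stride 1/|dx|=1.0353 1/|dy|=3.8637
    cross x-line → (1,2), t=0.7040 (wall)
  → r_2 = 0.7040
beam 3: φ=90°, α=285°
  d=(0.2588,-0.9659)  start (2,2)  tX=1.2364 tY=0.2692  stride 1/|dx|=3.8637 1/|dy|=1.0353
    cross y-line → (2,1), t=0.2692
    cross x-line → (3,1), t=1.2364
    cross y-line → (3,0), t=1.3044 (wall)
  → r_3 = 1.3044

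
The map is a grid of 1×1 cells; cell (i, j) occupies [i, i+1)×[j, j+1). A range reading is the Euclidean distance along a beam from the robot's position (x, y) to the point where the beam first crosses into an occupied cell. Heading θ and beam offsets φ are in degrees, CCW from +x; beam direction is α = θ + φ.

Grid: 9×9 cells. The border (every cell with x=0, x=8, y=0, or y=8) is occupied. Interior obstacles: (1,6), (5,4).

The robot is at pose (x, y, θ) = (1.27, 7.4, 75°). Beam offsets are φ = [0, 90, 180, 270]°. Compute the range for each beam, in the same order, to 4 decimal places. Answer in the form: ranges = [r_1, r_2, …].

beam 1: φ=0°, α=75°
  direction (0.2588, 0.9659); cell (1,7); t to first gridline: x 2.8205, y 0.6212 (then +3.8637 / +1.0353)
    (1,8) via y @ 0.6212  # hit
  → r_1 = 0.6212
beam 2: φ=90°, α=165°
  direction (-0.9659, 0.2588); cell (1,7); t to first gridline: x 0.2795, y 2.3182 (then +1.0353 / +3.8637)
    (0,7) via x @ 0.2795  # hit
  → r_2 = 0.2795
beam 3: φ=180°, α=255°
  direction (-0.2588, -0.9659); cell (1,7); t to first gridline: x 1.0432, y 0.4141 (then +3.8637 / +1.0353)
    (1,6) via y @ 0.4141  # hit
  → r_3 = 0.4141
beam 4: φ=270°, α=345°
  direction (0.9659, -0.2588); cell (1,7); t to first gridline: x 0.7558, y 1.5455 (then +1.0353 / +3.8637)
    (2,7) via x @ 0.7558
    (2,6) via y @ 1.5455
    (3,6) via x @ 1.7910
    (4,6) via x @ 2.8263
    (5,6) via x @ 3.8616
    (6,6) via x @ 4.8969
    (6,5) via y @ 5.4092
    (7,5) via x @ 5.9321
    (8,5) via x @ 6.9674  # hit
  → r_4 = 6.9674

ranges = [0.6212, 0.2795, 0.4141, 6.9674]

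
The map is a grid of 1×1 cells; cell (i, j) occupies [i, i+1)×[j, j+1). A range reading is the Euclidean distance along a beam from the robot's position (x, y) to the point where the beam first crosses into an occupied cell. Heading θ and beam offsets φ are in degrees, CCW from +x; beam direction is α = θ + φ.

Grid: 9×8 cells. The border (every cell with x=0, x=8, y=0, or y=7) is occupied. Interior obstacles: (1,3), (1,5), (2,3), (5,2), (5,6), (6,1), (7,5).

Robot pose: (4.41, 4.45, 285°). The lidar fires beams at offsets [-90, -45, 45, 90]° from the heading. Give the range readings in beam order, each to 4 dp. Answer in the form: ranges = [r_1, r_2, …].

ranges = [1.7387, 3.9837, 4.1454, 2.6814]

beam 1: φ=-90°, α=195°
  direction (-0.9659, -0.2588); cell (4,4); t to first gridline: x 0.4245, y 1.7387 (then +1.0353 / +3.8637)
    (3,4) via x @ 0.4245
    (2,4) via x @ 1.4597
    (2,3) via y @ 1.7387  # hit
  → r_1 = 1.7387
beam 2: φ=-45°, α=240°
  direction (-0.5000, -0.8660); cell (4,4); t to first gridline: x 0.8200, y 0.5196 (then +2.0000 / +1.1547)
    (4,3) via y @ 0.5196
    (3,3) via x @ 0.8200
    (3,2) via y @ 1.6743
    (2,2) via x @ 2.8200
    (2,1) via y @ 2.8290
    (2,0) via y @ 3.9837  # hit
  → r_2 = 3.9837
beam 3: φ=45°, α=330°
  direction (0.8660, -0.5000); cell (4,4); t to first gridline: x 0.6813, y 0.9000 (then +1.1547 / +2.0000)
    (5,4) via x @ 0.6813
    (5,3) via y @ 0.9000
    (6,3) via x @ 1.8360
    (6,2) via y @ 2.9000
    (7,2) via x @ 2.9907
    (8,2) via x @ 4.1454  # hit
  → r_3 = 4.1454
beam 4: φ=90°, α=15°
  direction (0.9659, 0.2588); cell (4,4); t to first gridline: x 0.6108, y 2.1250 (then +1.0353 / +3.8637)
    (5,4) via x @ 0.6108
    (6,4) via x @ 1.6461
    (6,5) via y @ 2.1250
    (7,5) via x @ 2.6814  # hit
  → r_4 = 2.6814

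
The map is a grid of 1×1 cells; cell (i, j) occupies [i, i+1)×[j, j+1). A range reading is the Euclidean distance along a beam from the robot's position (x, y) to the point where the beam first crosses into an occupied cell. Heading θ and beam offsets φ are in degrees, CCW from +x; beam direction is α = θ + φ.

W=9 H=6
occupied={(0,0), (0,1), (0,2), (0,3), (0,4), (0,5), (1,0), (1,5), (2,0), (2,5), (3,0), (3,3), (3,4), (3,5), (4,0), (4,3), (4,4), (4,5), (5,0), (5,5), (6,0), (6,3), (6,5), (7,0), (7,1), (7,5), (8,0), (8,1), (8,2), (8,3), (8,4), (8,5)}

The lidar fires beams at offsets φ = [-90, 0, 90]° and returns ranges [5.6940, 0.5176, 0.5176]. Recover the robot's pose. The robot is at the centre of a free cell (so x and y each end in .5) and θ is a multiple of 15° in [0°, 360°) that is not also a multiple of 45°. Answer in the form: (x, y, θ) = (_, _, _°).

Enumerate (i+0.5, j+0.5, θ) over the 22 free cells and 16 admissible headings. For each, cast all 3 beams and compare to the given ranges.
  (5.5, 2.5, 255°): beam 1 = 1.9319 ≠ 5.6940 ✗
  (2.5, 1.5, 15°): beam 1 = 0.5176 ≠ 5.6940 ✗
  (7.5, 4.5, 120°): beam 1 = 0.5774 ≠ 5.6940 ✗
  (7.5, 4.5, 165°): beam 1 = 0.5176 ≠ 5.6940 ✗
  …
  (6.5, 1.5, 255°): r_1=5.6940, r_2=0.5176, r_3=0.5176 — all match ✓
Unique over the lattice → pose = (6.5, 1.5, 255°).

(x, y, θ) = (6.5, 1.5, 255°)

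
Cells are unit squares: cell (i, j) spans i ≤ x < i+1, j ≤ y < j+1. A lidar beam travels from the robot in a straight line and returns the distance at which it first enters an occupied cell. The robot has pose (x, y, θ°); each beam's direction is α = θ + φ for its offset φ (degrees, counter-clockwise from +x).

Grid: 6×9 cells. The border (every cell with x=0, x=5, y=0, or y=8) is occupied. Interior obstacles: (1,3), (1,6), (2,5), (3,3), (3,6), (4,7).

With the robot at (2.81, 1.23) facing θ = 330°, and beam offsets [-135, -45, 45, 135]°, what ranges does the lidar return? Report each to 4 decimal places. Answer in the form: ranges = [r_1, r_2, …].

ranges = [0.8887, 0.2381, 2.2673, 4.9383]

beam 1: φ=-135°, α=195°
  direction (-0.9659, -0.2588); cell (2,1); t to first gridline: x 0.8386, y 0.8887 (then +1.0353 / +3.8637)
    (1,1) via x @ 0.8386
    (1,0) via y @ 0.8887  # hit
  → r_1 = 0.8887
beam 2: φ=-45°, α=285°
  direction (0.2588, -0.9659); cell (2,1); t to first gridline: x 0.7341, y 0.2381 (then +3.8637 / +1.0353)
    (2,0) via y @ 0.2381  # hit
  → r_2 = 0.2381
beam 3: φ=45°, α=15°
  direction (0.9659, 0.2588); cell (2,1); t to first gridline: x 0.1967, y 2.9751 (then +1.0353 / +3.8637)
    (3,1) via x @ 0.1967
    (4,1) via x @ 1.2320
    (5,1) via x @ 2.2673  # hit
  → r_3 = 2.2673
beam 4: φ=135°, α=105°
  direction (-0.2588, 0.9659); cell (2,1); t to first gridline: x 3.1296, y 0.7972 (then +3.8637 / +1.0353)
    (2,2) via y @ 0.7972
    (2,3) via y @ 1.8324
    (2,4) via y @ 2.8677
    (1,4) via x @ 3.1296
    (1,5) via y @ 3.9030
    (1,6) via y @ 4.9383  # hit
  → r_4 = 4.9383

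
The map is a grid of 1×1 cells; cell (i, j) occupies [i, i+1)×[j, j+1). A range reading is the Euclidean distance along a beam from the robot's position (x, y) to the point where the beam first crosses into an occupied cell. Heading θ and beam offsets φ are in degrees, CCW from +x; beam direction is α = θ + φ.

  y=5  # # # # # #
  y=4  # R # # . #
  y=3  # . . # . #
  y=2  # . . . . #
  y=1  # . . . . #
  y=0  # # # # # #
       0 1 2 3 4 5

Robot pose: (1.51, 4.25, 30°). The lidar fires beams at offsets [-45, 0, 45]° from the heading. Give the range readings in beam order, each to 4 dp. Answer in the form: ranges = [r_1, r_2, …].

ranges = [0.5073, 0.5658, 0.7765]

beam 1: φ=-45°, α=345°
  dir = (cos 345°, sin 345°) = (0.9659, -0.2588); from cell (1,4)
  next x-line at t=0.5073, next y-line at t=0.9659; Δt_x=1.0353, Δt_y=3.8637
    x: enter (2,4) at t=0.5073 ← occupied
  → r_1 = 0.5073
beam 2: φ=0°, α=30°
  dir = (cos 30°, sin 30°) = (0.8660, 0.5000); from cell (1,4)
  next x-line at t=0.5658, next y-line at t=1.5000; Δt_x=1.1547, Δt_y=2.0000
    x: enter (2,4) at t=0.5658 ← occupied
  → r_2 = 0.5658
beam 3: φ=45°, α=75°
  dir = (cos 75°, sin 75°) = (0.2588, 0.9659); from cell (1,4)
  next x-line at t=1.8932, next y-line at t=0.7765; Δt_x=3.8637, Δt_y=1.0353
    y: enter (1,5) at t=0.7765 ← occupied
  → r_3 = 0.7765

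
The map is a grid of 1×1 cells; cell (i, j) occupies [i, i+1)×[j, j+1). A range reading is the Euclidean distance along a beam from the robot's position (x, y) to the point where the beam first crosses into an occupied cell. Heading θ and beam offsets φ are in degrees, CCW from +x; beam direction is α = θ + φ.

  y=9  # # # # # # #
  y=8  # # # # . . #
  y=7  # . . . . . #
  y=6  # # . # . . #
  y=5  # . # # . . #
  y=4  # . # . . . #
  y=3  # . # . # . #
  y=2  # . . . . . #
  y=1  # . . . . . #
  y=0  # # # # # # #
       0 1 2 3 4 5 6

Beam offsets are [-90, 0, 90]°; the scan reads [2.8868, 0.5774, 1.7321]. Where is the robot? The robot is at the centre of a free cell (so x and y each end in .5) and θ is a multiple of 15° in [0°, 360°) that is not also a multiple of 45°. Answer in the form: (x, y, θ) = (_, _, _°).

Enumerate (i+0.5, j+0.5, θ) over the 30 free cells and 16 admissible headings. For each, cast all 3 beams and compare to the given ranges.
  (2.5, 6.5, 120°): beam 1 = 0.5774 ≠ 2.8868 ✗
  (3.5, 2.5, 75°): beam 1 = 2.5882 ≠ 2.8868 ✗
  (3.5, 7.5, 105°): beam 1 = 2.5882 ≠ 2.8868 ✗
  (4.5, 2.5, 105°): beam 1 = 1.5529 ≠ 2.8868 ✗
  …
  (3.5, 7.5, 120°): r_1=2.8868, r_2=0.5774, r_3=1.7321 — all match ✓
Only this pose fits every beam.

(x, y, θ) = (3.5, 7.5, 120°)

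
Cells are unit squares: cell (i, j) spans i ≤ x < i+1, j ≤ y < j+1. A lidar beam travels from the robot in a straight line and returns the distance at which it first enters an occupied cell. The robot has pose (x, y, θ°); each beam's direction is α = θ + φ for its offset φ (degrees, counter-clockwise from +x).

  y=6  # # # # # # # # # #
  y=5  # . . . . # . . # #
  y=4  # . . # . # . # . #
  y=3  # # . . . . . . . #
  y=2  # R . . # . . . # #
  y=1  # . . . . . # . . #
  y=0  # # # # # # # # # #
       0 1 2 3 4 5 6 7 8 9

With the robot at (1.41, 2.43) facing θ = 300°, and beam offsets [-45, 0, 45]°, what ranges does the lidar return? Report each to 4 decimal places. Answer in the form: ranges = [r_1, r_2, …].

beam 1: φ=-45°, α=255°
  d=(-0.2588,-0.9659)  start (1,2)  tX=1.5841 tY=0.4452  stride 1/|dx|=3.8637 1/|dy|=1.0353
    cross y-line → (1,1), t=0.4452
    cross y-line → (1,0), t=1.4804 (wall)
  → r_1 = 1.4804
beam 2: φ=0°, α=300°
  d=(0.5000,-0.8660)  start (1,2)  tX=1.1800 tY=0.4965  stride 1/|dx|=2.0000 1/|dy|=1.1547
    cross y-line → (1,1), t=0.4965
    cross x-line → (2,1), t=1.1800
    cross y-line → (2,0), t=1.6512 (wall)
  → r_2 = 1.6512
beam 3: φ=45°, α=345°
  d=(0.9659,-0.2588)  start (1,2)  tX=0.6108 tY=1.6614  stride 1/|dx|=1.0353 1/|dy|=3.8637
    cross x-line → (2,2), t=0.6108
    cross x-line → (3,2), t=1.6461
    cross y-line → (3,1), t=1.6614
    cross x-line → (4,1), t=2.6814
    cross x-line → (5,1), t=3.7166
    cross x-line → (6,1), t=4.7519 (wall)
  → r_3 = 4.7519

ranges = [1.4804, 1.6512, 4.7519]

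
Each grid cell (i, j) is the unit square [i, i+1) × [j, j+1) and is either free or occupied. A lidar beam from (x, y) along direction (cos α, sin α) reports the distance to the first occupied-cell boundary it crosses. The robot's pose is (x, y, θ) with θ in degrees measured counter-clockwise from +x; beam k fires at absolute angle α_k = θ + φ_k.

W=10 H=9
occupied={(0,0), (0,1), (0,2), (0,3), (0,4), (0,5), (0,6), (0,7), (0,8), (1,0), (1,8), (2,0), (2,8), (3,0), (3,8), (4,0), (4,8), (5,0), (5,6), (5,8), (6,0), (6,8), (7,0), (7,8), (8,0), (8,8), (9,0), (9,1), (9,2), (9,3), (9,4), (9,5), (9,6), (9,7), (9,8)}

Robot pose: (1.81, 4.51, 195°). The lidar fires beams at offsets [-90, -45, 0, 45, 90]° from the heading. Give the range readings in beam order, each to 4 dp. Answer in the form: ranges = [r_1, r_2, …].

beam 1: φ=-90°, α=105°
  dir = (cos 105°, sin 105°) = (-0.2588, 0.9659); from cell (1,4)
  next x-line at t=3.1296, next y-line at t=0.5073; Δt_x=3.8637, Δt_y=1.0353
    y: enter (1,5) at t=0.5073
    y: enter (1,6) at t=1.5426
    y: enter (1,7) at t=2.5778
    x: enter (0,7) at t=3.1296 ← occupied
  → r_1 = 3.1296
beam 2: φ=-45°, α=150°
  dir = (cos 150°, sin 150°) = (-0.8660, 0.5000); from cell (1,4)
  next x-line at t=0.9353, next y-line at t=0.9800; Δt_x=1.1547, Δt_y=2.0000
    x: enter (0,4) at t=0.9353 ← occupied
  → r_2 = 0.9353
beam 3: φ=0°, α=195°
  dir = (cos 195°, sin 195°) = (-0.9659, -0.2588); from cell (1,4)
  next x-line at t=0.8386, next y-line at t=1.9705; Δt_x=1.0353, Δt_y=3.8637
    x: enter (0,4) at t=0.8386 ← occupied
  → r_3 = 0.8386
beam 4: φ=45°, α=240°
  dir = (cos 240°, sin 240°) = (-0.5000, -0.8660); from cell (1,4)
  next x-line at t=1.6200, next y-line at t=0.5889; Δt_x=2.0000, Δt_y=1.1547
    y: enter (1,3) at t=0.5889
    x: enter (0,3) at t=1.6200 ← occupied
  → r_4 = 1.6200
beam 5: φ=90°, α=285°
  dir = (cos 285°, sin 285°) = (0.2588, -0.9659); from cell (1,4)
  next x-line at t=0.7341, next y-line at t=0.5280; Δt_x=3.8637, Δt_y=1.0353
    y: enter (1,3) at t=0.5280
    x: enter (2,3) at t=0.7341
    y: enter (2,2) at t=1.5633
    y: enter (2,1) at t=2.5985
    y: enter (2,0) at t=3.6338 ← occupied
  → r_5 = 3.6338

ranges = [3.1296, 0.9353, 0.8386, 1.6200, 3.6338]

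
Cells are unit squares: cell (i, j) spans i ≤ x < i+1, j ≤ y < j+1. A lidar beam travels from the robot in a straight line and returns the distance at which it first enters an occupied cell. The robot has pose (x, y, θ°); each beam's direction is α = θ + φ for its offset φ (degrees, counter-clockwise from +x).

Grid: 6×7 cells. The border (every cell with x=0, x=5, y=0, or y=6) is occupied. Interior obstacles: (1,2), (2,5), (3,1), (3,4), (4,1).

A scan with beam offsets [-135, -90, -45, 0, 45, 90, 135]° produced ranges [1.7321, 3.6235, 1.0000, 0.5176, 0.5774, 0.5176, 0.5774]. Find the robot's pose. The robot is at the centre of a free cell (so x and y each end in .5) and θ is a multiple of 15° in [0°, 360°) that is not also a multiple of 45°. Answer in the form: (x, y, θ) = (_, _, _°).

Enumerate (i+0.5, j+0.5, θ) over the 15 free cells and 16 admissible headings. For each, cast all 7 beams and compare to the given ranges.
  (2.5, 1.5, 165°): beam 1 = 0.5774 ≠ 1.7321 ✗
  (1.5, 5.5, 105°): beam 1 = 0.5774 ≠ 1.7321 ✗
  (1.5, 4.5, 345°): beam 1 = 0.5774 ≠ 1.7321 ✗
  …
  (4.5, 2.5, 255°): r_1=1.7321, r_2=3.6235, r_3=1.0000, r_4=0.5176, r_5=0.5774, r_6=0.5176, r_7=0.5774 — all match ✓
Unique over the lattice → pose = (4.5, 2.5, 255°).

(x, y, θ) = (4.5, 2.5, 255°)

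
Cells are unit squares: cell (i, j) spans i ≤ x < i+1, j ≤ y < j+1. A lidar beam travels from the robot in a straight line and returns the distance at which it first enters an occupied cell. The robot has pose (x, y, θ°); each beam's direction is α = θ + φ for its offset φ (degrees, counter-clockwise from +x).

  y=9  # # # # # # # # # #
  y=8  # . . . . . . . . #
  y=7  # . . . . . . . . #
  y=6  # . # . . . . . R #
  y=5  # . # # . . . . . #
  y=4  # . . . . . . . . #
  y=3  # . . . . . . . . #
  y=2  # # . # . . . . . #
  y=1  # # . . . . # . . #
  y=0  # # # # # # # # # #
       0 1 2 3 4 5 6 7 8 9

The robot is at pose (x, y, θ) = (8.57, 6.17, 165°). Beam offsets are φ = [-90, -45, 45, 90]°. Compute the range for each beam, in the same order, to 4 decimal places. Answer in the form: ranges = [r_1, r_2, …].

beam 1: φ=-90°, α=75°
  cosα=0.2588 sinα=0.9659 | (8,6) | tMaxX 1.6614 tMaxY 0.8593 | tΔX 3.8637 tΔY 1.0353
    t=0.8593 [y] (8,7)
    t=1.6614 [x] (9,7) — stop
  → r_1 = 1.6614
beam 2: φ=-45°, α=120°
  cosα=-0.5000 sinα=0.8660 | (8,6) | tMaxX 1.1400 tMaxY 0.9584 | tΔX 2.0000 tΔY 1.1547
    t=0.9584 [y] (8,7)
    t=1.1400 [x] (7,7)
    t=2.1131 [y] (7,8)
    t=3.1400 [x] (6,8)
    t=3.2678 [y] (6,9) — stop
  → r_2 = 3.2678
beam 3: φ=45°, α=210°
  cosα=-0.8660 sinα=-0.5000 | (8,6) | tMaxX 0.6582 tMaxY 0.3400 | tΔX 1.1547 tΔY 2.0000
    t=0.3400 [y] (8,5)
    t=0.6582 [x] (7,5)
    t=1.8129 [x] (6,5)
    t=2.3400 [y] (6,4)
    t=2.9676 [x] (5,4)
    t=4.1223 [x] (4,4)
    t=4.3400 [y] (4,3)
    t=5.2770 [x] (3,3)
    t=6.3400 [y] (3,2) — stop
  → r_3 = 6.3400
beam 4: φ=90°, α=255°
  cosα=-0.2588 sinα=-0.9659 | (8,6) | tMaxX 2.2023 tMaxY 0.1760 | tΔX 3.8637 tΔY 1.0353
    t=0.1760 [y] (8,5)
    t=1.2113 [y] (8,4)
    t=2.2023 [x] (7,4)
    t=2.2465 [y] (7,3)
    t=3.2818 [y] (7,2)
    t=4.3171 [y] (7,1)
    t=5.3524 [y] (7,0) — stop
  → r_4 = 5.3524

ranges = [1.6614, 3.2678, 6.3400, 5.3524]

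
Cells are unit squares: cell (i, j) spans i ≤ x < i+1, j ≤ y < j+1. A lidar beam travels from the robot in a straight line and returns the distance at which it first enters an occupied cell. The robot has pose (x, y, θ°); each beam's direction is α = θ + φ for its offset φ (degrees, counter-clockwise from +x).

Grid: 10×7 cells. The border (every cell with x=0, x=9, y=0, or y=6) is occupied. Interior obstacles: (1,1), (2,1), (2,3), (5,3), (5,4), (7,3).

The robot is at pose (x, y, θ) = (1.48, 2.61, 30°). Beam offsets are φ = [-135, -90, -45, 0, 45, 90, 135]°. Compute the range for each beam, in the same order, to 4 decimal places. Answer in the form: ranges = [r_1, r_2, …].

ranges = [0.6315, 0.7044, 6.2206, 0.7800, 3.5096, 0.9600, 0.4969]

beam 1: φ=-135°, α=255°
  dir = (cos 255°, sin 255°) = (-0.2588, -0.9659); from cell (1,2)
  next x-line at t=1.8546, next y-line at t=0.6315; Δt_x=3.8637, Δt_y=1.0353
    y: enter (1,1) at t=0.6315 ← occupied
  → r_1 = 0.6315
beam 2: φ=-90°, α=300°
  dir = (cos 300°, sin 300°) = (0.5000, -0.8660); from cell (1,2)
  next x-line at t=1.0400, next y-line at t=0.7044; Δt_x=2.0000, Δt_y=1.1547
    y: enter (1,1) at t=0.7044 ← occupied
  → r_2 = 0.7044
beam 3: φ=-45°, α=345°
  dir = (cos 345°, sin 345°) = (0.9659, -0.2588); from cell (1,2)
  next x-line at t=0.5383, next y-line at t=2.3569; Δt_x=1.0353, Δt_y=3.8637
    x: enter (2,2) at t=0.5383
    x: enter (3,2) at t=1.5736
    y: enter (3,1) at t=2.3569
    x: enter (4,1) at t=2.6089
    x: enter (5,1) at t=3.6442
    x: enter (6,1) at t=4.6794
    x: enter (7,1) at t=5.7147
    y: enter (7,0) at t=6.2206 ← occupied
  → r_3 = 6.2206
beam 4: φ=0°, α=30°
  dir = (cos 30°, sin 30°) = (0.8660, 0.5000); from cell (1,2)
  next x-line at t=0.6004, next y-line at t=0.7800; Δt_x=1.1547, Δt_y=2.0000
    x: enter (2,2) at t=0.6004
    y: enter (2,3) at t=0.7800 ← occupied
  → r_4 = 0.7800
beam 5: φ=45°, α=75°
  dir = (cos 75°, sin 75°) = (0.2588, 0.9659); from cell (1,2)
  next x-line at t=2.0091, next y-line at t=0.4038; Δt_x=3.8637, Δt_y=1.0353
    y: enter (1,3) at t=0.4038
    y: enter (1,4) at t=1.4390
    x: enter (2,4) at t=2.0091
    y: enter (2,5) at t=2.4743
    y: enter (2,6) at t=3.5096 ← occupied
  → r_5 = 3.5096
beam 6: φ=90°, α=120°
  dir = (cos 120°, sin 120°) = (-0.5000, 0.8660); from cell (1,2)
  next x-line at t=0.9600, next y-line at t=0.4503; Δt_x=2.0000, Δt_y=1.1547
    y: enter (1,3) at t=0.4503
    x: enter (0,3) at t=0.9600 ← occupied
  → r_6 = 0.9600
beam 7: φ=135°, α=165°
  dir = (cos 165°, sin 165°) = (-0.9659, 0.2588); from cell (1,2)
  next x-line at t=0.4969, next y-line at t=1.5068; Δt_x=1.0353, Δt_y=3.8637
    x: enter (0,2) at t=0.4969 ← occupied
  → r_7 = 0.4969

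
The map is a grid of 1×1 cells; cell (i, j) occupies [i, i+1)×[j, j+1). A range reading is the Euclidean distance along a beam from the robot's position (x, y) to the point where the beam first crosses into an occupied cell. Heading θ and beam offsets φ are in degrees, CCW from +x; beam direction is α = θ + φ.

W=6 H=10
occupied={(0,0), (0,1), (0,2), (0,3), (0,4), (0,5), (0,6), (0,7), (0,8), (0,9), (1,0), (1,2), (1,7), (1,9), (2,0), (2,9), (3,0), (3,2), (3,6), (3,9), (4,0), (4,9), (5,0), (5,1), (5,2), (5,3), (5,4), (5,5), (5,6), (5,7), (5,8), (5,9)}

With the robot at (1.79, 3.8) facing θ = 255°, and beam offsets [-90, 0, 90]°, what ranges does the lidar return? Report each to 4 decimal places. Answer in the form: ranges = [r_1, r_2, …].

ranges = [0.8179, 0.8282, 3.3232]

beam 1: φ=-90°, α=165°
  cosα=-0.9659 sinα=0.2588 | (1,3) | tMaxX 0.8179 tMaxY 0.7727 | tΔX 1.0353 tΔY 3.8637
    t=0.7727 [y] (1,4)
    t=0.8179 [x] (0,4) — stop
  → r_1 = 0.8179
beam 2: φ=0°, α=255°
  cosα=-0.2588 sinα=-0.9659 | (1,3) | tMaxX 3.0523 tMaxY 0.8282 | tΔX 3.8637 tΔY 1.0353
    t=0.8282 [y] (1,2) — stop
  → r_2 = 0.8282
beam 3: φ=90°, α=345°
  cosα=0.9659 sinα=-0.2588 | (1,3) | tMaxX 0.2174 tMaxY 3.0910 | tΔX 1.0353 tΔY 3.8637
    t=0.2174 [x] (2,3)
    t=1.2527 [x] (3,3)
    t=2.2880 [x] (4,3)
    t=3.0910 [y] (4,2)
    t=3.3232 [x] (5,2) — stop
  → r_3 = 3.3232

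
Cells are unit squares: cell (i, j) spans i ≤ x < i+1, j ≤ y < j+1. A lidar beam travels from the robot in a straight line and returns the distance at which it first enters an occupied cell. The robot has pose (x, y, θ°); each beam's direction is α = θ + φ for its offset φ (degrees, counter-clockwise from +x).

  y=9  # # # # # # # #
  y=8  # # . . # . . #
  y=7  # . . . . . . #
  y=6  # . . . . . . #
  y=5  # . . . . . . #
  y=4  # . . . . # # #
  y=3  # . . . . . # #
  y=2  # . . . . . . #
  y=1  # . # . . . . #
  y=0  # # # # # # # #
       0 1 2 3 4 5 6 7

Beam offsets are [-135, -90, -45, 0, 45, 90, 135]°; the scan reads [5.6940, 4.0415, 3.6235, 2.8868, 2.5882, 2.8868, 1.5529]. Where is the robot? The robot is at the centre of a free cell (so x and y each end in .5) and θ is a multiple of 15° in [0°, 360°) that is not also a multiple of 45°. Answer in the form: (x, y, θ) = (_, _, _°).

Candidates: 42 free-cell centres × 16 headings = 672 poses. Raycast each; keep the one whose scan matches to 4 dp.
  (3.5, 3.5, 150°): beam 1 = 1.9319 ≠ 5.6940 ✗
  (5.5, 8.5, 255°): beam 1 = 0.5774 ≠ 5.6940 ✗
  (1.5, 5.5, 165°): beam 1 = 6.3509 ≠ 5.6940 ✗
  (3.5, 1.5, 150°): beam 1 = 3.6235 ≠ 5.6940 ✗
  (4.5, 5.5, 15°): beam 1 = 4.0415 ≠ 5.6940 ✗
  …
  (4.5, 3.5, 240°): r_1=5.6940, r_2=4.0415, r_3=3.6235, r_4=2.8868, r_5=2.5882, r_6=2.8868, r_7=1.5529 — all match ✓
No second candidate reproduces the full scan.

(x, y, θ) = (4.5, 3.5, 240°)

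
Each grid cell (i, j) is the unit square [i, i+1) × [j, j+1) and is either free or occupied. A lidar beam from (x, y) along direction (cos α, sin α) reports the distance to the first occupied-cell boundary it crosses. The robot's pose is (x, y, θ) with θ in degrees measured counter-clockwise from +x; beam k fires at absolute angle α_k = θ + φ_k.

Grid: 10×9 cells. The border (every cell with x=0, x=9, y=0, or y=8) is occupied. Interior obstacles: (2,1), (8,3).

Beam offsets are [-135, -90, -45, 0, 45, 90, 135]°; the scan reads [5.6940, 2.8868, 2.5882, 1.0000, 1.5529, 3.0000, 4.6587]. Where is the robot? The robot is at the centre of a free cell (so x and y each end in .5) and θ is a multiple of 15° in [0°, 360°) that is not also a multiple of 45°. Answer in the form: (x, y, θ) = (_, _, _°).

The pose lattice has 54·16 = 864 candidates. Test each by forward raycasting.
  (7.5, 7.5, 330°): beam 1 = 6.7293 ≠ 5.6940 ✗
  (7.5, 3.5, 210°): beam 1 = 4.6587 ≠ 5.6940 ✗
  (6.5, 5.5, 210°): beam 1 = 2.5882 ≠ 5.6940 ✗
  …
  (3.5, 2.5, 240°): r_1=5.6940, r_2=2.8868, r_3=2.5882, r_4=1.0000, r_5=1.5529, r_6=3.0000, r_7=4.6587 — all match ✓
Only this pose fits every beam.

(x, y, θ) = (3.5, 2.5, 240°)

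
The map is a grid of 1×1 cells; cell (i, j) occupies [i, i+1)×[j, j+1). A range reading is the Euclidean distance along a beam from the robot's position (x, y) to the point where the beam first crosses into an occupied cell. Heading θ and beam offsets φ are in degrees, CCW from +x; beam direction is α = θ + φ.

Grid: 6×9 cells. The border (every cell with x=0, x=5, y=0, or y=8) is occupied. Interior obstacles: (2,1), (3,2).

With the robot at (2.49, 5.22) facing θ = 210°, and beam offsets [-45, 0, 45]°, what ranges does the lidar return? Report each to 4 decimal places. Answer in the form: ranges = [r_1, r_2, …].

beam 1: φ=-45°, α=165°
  direction (-0.9659, 0.2588); cell (2,5); t to first gridline: x 0.5073, y 3.0137 (then +1.0353 / +3.8637)
    (1,5) via x @ 0.5073
    (0,5) via x @ 1.5426  # hit
  → r_1 = 1.5426
beam 2: φ=0°, α=210°
  direction (-0.8660, -0.5000); cell (2,5); t to first gridline: x 0.5658, y 0.4400 (then +1.1547 / +2.0000)
    (2,4) via y @ 0.4400
    (1,4) via x @ 0.5658
    (0,4) via x @ 1.7205  # hit
  → r_2 = 1.7205
beam 3: φ=45°, α=255°
  direction (-0.2588, -0.9659); cell (2,5); t to first gridline: x 1.8932, y 0.2278 (then +3.8637 / +1.0353)
    (2,4) via y @ 0.2278
    (2,3) via y @ 1.2630
    (1,3) via x @ 1.8932
    (1,2) via y @ 2.2983
    (1,1) via y @ 3.3336
    (1,0) via y @ 4.3689  # hit
  → r_3 = 4.3689

ranges = [1.5426, 1.7205, 4.3689]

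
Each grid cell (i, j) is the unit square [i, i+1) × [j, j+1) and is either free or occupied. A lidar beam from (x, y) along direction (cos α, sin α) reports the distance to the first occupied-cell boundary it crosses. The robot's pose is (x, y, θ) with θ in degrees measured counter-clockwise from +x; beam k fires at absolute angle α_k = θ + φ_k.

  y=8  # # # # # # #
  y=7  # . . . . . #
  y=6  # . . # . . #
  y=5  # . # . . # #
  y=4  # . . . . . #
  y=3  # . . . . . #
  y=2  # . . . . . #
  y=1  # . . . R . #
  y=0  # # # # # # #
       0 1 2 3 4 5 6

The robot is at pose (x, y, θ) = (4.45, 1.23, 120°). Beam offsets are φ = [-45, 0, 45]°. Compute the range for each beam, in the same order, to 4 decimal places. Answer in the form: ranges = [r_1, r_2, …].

ranges = [3.9030, 4.3532, 3.5717]

beam 1: φ=-45°, α=75°
  d=(0.2588,0.9659)  start (4,1)  tX=2.1250 tY=0.7972  stride 1/|dx|=3.8637 1/|dy|=1.0353
    cross y-line → (4,2), t=0.7972
    cross y-line → (4,3), t=1.8324
    cross x-line → (5,3), t=2.1250
    cross y-line → (5,4), t=2.8677
    cross y-line → (5,5), t=3.9030 (wall)
  → r_1 = 3.9030
beam 2: φ=0°, α=120°
  d=(-0.5000,0.8660)  start (4,1)  tX=0.9000 tY=0.8891  stride 1/|dx|=2.0000 1/|dy|=1.1547
    cross y-line → (4,2), t=0.8891
    cross x-line → (3,2), t=0.9000
    cross y-line → (3,3), t=2.0438
    cross x-line → (2,3), t=2.9000
    cross y-line → (2,4), t=3.1985
    cross y-line → (2,5), t=4.3532 (wall)
  → r_2 = 4.3532
beam 3: φ=45°, α=165°
  d=(-0.9659,0.2588)  start (4,1)  tX=0.4659 tY=2.9751  stride 1/|dx|=1.0353 1/|dy|=3.8637
    cross x-line → (3,1), t=0.4659
    cross x-line → (2,1), t=1.5012
    cross x-line → (1,1), t=2.5364
    cross y-line → (1,2), t=2.9751
    cross x-line → (0,2), t=3.5717 (wall)
  → r_3 = 3.5717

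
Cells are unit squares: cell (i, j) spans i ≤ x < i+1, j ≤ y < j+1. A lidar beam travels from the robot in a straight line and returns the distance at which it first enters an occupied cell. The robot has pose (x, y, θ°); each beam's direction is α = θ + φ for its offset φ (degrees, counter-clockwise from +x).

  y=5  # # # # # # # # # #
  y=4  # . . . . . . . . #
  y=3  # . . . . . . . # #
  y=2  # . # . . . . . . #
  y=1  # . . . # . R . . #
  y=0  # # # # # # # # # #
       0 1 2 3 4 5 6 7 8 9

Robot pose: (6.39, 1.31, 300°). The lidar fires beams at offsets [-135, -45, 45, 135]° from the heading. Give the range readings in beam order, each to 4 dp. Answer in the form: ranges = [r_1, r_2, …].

ranges = [1.4390, 0.3209, 1.1977, 3.8202]

beam 1: φ=-135°, α=165°
  d=(-0.9659,0.2588)  start (6,1)  tX=0.4038 tY=2.6660  stride 1/|dx|=1.0353 1/|dy|=3.8637
    cross x-line → (5,1), t=0.4038
    cross x-line → (4,1), t=1.4390 (wall)
  → r_1 = 1.4390
beam 2: φ=-45°, α=255°
  d=(-0.2588,-0.9659)  start (6,1)  tX=1.5068 tY=0.3209  stride 1/|dx|=3.8637 1/|dy|=1.0353
    cross y-line → (6,0), t=0.3209 (wall)
  → r_2 = 0.3209
beam 3: φ=45°, α=345°
  d=(0.9659,-0.2588)  start (6,1)  tX=0.6315 tY=1.1977  stride 1/|dx|=1.0353 1/|dy|=3.8637
    cross x-line → (7,1), t=0.6315
    cross y-line → (7,0), t=1.1977 (wall)
  → r_3 = 1.1977
beam 4: φ=135°, α=75°
  d=(0.2588,0.9659)  start (6,1)  tX=2.3569 tY=0.7143  stride 1/|dx|=3.8637 1/|dy|=1.0353
    cross y-line → (6,2), t=0.7143
    cross y-line → (6,3), t=1.7496
    cross x-line → (7,3), t=2.3569
    cross y-line → (7,4), t=2.7849
    cross y-line → (7,5), t=3.8202 (wall)
  → r_4 = 3.8202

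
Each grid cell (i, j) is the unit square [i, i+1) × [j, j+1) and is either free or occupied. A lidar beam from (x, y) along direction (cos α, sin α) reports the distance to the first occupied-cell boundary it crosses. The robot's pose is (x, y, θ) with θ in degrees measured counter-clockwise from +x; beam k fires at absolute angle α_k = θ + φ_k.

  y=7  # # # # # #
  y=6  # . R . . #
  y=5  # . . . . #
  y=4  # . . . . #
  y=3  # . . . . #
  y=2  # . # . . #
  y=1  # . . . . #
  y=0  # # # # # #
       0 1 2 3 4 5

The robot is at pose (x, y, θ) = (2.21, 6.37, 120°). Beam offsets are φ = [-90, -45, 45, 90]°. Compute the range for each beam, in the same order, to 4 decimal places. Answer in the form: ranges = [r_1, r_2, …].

ranges = [1.2600, 0.6522, 1.2527, 1.3972]

beam 1: φ=-90°, α=30°
  cosα=0.8660 sinα=0.5000 | (2,6) | tMaxX 0.9122 tMaxY 1.2600 | tΔX 1.1547 tΔY 2.0000
    t=0.9122 [x] (3,6)
    t=1.2600 [y] (3,7) — stop
  → r_1 = 1.2600
beam 2: φ=-45°, α=75°
  cosα=0.2588 sinα=0.9659 | (2,6) | tMaxX 3.0523 tMaxY 0.6522 | tΔX 3.8637 tΔY 1.0353
    t=0.6522 [y] (2,7) — stop
  → r_2 = 0.6522
beam 3: φ=45°, α=165°
  cosα=-0.9659 sinα=0.2588 | (2,6) | tMaxX 0.2174 tMaxY 2.4341 | tΔX 1.0353 tΔY 3.8637
    t=0.2174 [x] (1,6)
    t=1.2527 [x] (0,6) — stop
  → r_3 = 1.2527
beam 4: φ=90°, α=210°
  cosα=-0.8660 sinα=-0.5000 | (2,6) | tMaxX 0.2425 tMaxY 0.7400 | tΔX 1.1547 tΔY 2.0000
    t=0.2425 [x] (1,6)
    t=0.7400 [y] (1,5)
    t=1.3972 [x] (0,5) — stop
  → r_4 = 1.3972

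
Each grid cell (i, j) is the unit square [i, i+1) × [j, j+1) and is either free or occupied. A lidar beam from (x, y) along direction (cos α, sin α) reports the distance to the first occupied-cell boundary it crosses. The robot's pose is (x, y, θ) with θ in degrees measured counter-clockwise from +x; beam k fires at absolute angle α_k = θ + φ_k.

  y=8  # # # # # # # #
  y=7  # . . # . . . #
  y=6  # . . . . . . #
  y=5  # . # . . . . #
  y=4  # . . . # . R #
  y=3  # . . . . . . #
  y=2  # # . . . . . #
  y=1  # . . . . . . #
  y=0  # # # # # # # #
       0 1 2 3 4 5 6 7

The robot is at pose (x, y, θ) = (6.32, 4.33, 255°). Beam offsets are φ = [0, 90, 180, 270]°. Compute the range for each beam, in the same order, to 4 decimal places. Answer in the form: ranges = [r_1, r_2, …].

ranges = [3.4475, 0.7040, 2.6273, 1.3666]

beam 1: φ=0°, α=255°
  dir = (cos 255°, sin 255°) = (-0.2588, -0.9659); from cell (6,4)
  next x-line at t=1.2364, next y-line at t=0.3416; Δt_x=3.8637, Δt_y=1.0353
    y: enter (6,3) at t=0.3416
    x: enter (5,3) at t=1.2364
    y: enter (5,2) at t=1.3769
    y: enter (5,1) at t=2.4122
    y: enter (5,0) at t=3.4475 ← occupied
  → r_1 = 3.4475
beam 2: φ=90°, α=345°
  dir = (cos 345°, sin 345°) = (0.9659, -0.2588); from cell (6,4)
  next x-line at t=0.7040, next y-line at t=1.2750; Δt_x=1.0353, Δt_y=3.8637
    x: enter (7,4) at t=0.7040 ← occupied
  → r_2 = 0.7040
beam 3: φ=180°, α=75°
  dir = (cos 75°, sin 75°) = (0.2588, 0.9659); from cell (6,4)
  next x-line at t=2.6273, next y-line at t=0.6936; Δt_x=3.8637, Δt_y=1.0353
    y: enter (6,5) at t=0.6936
    y: enter (6,6) at t=1.7289
    x: enter (7,6) at t=2.6273 ← occupied
  → r_3 = 2.6273
beam 4: φ=270°, α=165°
  dir = (cos 165°, sin 165°) = (-0.9659, 0.2588); from cell (6,4)
  next x-line at t=0.3313, next y-line at t=2.5887; Δt_x=1.0353, Δt_y=3.8637
    x: enter (5,4) at t=0.3313
    x: enter (4,4) at t=1.3666 ← occupied
  → r_4 = 1.3666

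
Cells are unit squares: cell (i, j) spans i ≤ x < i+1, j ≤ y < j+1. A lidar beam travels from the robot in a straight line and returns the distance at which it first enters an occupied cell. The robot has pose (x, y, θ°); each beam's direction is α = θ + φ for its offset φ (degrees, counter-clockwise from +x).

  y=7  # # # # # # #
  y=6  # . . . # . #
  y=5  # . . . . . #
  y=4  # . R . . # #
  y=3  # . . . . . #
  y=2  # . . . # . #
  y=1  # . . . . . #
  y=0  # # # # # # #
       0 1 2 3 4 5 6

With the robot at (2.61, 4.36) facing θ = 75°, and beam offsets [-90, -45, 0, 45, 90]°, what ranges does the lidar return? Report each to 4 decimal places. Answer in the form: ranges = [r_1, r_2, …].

beam 1: φ=-90°, α=345°
  direction (0.9659, -0.2588); cell (2,4); t to first gridline: x 0.4038, y 1.3909 (then +1.0353 / +3.8637)
    (3,4) via x @ 0.4038
    (3,3) via y @ 1.3909
    (4,3) via x @ 1.4390
    (5,3) via x @ 2.4743
    (6,3) via x @ 3.5096  # hit
  → r_1 = 3.5096
beam 2: φ=-45°, α=30°
  direction (0.8660, 0.5000); cell (2,4); t to first gridline: x 0.4503, y 1.2800 (then +1.1547 / +2.0000)
    (3,4) via x @ 0.4503
    (3,5) via y @ 1.2800
    (4,5) via x @ 1.6050
    (5,5) via x @ 2.7597
    (5,6) via y @ 3.2800
    (6,6) via x @ 3.9144  # hit
  → r_2 = 3.9144
beam 3: φ=0°, α=75°
  direction (0.2588, 0.9659); cell (2,4); t to first gridline: x 1.5068, y 0.6626 (then +3.8637 / +1.0353)
    (2,5) via y @ 0.6626
    (3,5) via x @ 1.5068
    (3,6) via y @ 1.6979
    (3,7) via y @ 2.7331  # hit
  → r_3 = 2.7331
beam 4: φ=45°, α=120°
  direction (-0.5000, 0.8660); cell (2,4); t to first gridline: x 1.2200, y 0.7390 (then +2.0000 / +1.1547)
    (2,5) via y @ 0.7390
    (1,5) via x @ 1.2200
    (1,6) via y @ 1.8937
    (1,7) via y @ 3.0484  # hit
  → r_4 = 3.0484
beam 5: φ=90°, α=165°
  direction (-0.9659, 0.2588); cell (2,4); t to first gridline: x 0.6315, y 2.4728 (then +1.0353 / +3.8637)
    (1,4) via x @ 0.6315
    (0,4) via x @ 1.6668  # hit
  → r_5 = 1.6668

ranges = [3.5096, 3.9144, 2.7331, 3.0484, 1.6668]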